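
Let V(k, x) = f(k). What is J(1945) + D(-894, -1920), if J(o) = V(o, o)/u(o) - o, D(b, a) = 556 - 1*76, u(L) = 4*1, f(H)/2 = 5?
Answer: -2925/2 ≈ -1462.5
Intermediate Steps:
f(H) = 10 (f(H) = 2*5 = 10)
u(L) = 4
V(k, x) = 10
D(b, a) = 480 (D(b, a) = 556 - 76 = 480)
J(o) = 5/2 - o (J(o) = 10/4 - o = 10*(1/4) - o = 5/2 - o)
J(1945) + D(-894, -1920) = (5/2 - 1*1945) + 480 = (5/2 - 1945) + 480 = -3885/2 + 480 = -2925/2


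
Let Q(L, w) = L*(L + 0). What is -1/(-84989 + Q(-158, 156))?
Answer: 1/60025 ≈ 1.6660e-5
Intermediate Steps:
Q(L, w) = L**2 (Q(L, w) = L*L = L**2)
-1/(-84989 + Q(-158, 156)) = -1/(-84989 + (-158)**2) = -1/(-84989 + 24964) = -1/(-60025) = -1*(-1/60025) = 1/60025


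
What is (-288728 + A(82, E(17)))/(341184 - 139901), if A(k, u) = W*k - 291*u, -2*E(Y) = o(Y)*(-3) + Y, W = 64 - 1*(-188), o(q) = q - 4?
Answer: -271265/201283 ≈ -1.3477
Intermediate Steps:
o(q) = -4 + q
W = 252 (W = 64 + 188 = 252)
E(Y) = -6 + Y (E(Y) = -((-4 + Y)*(-3) + Y)/2 = -((12 - 3*Y) + Y)/2 = -(12 - 2*Y)/2 = -6 + Y)
A(k, u) = -291*u + 252*k (A(k, u) = 252*k - 291*u = -291*u + 252*k)
(-288728 + A(82, E(17)))/(341184 - 139901) = (-288728 + (-291*(-6 + 17) + 252*82))/(341184 - 139901) = (-288728 + (-291*11 + 20664))/201283 = (-288728 + (-3201 + 20664))*(1/201283) = (-288728 + 17463)*(1/201283) = -271265*1/201283 = -271265/201283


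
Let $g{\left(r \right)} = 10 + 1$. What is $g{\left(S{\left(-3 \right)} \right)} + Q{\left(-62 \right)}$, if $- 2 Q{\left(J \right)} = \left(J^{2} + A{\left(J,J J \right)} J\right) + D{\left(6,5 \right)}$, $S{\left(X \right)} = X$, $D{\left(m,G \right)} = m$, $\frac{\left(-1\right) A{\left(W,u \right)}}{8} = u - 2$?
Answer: $-954730$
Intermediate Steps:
$A{\left(W,u \right)} = 16 - 8 u$ ($A{\left(W,u \right)} = - 8 \left(u - 2\right) = - 8 \left(-2 + u\right) = 16 - 8 u$)
$Q{\left(J \right)} = -3 - \frac{J^{2}}{2} - \frac{J \left(16 - 8 J^{2}\right)}{2}$ ($Q{\left(J \right)} = - \frac{\left(J^{2} + \left(16 - 8 J J\right) J\right) + 6}{2} = - \frac{\left(J^{2} + \left(16 - 8 J^{2}\right) J\right) + 6}{2} = - \frac{\left(J^{2} + J \left(16 - 8 J^{2}\right)\right) + 6}{2} = - \frac{6 + J^{2} + J \left(16 - 8 J^{2}\right)}{2} = -3 - \frac{J^{2}}{2} - \frac{J \left(16 - 8 J^{2}\right)}{2}$)
$g{\left(r \right)} = 11$
$g{\left(S{\left(-3 \right)} \right)} + Q{\left(-62 \right)} = 11 - \left(3 + 1922 + 248 \left(-2 + \left(-62\right)^{2}\right)\right) = 11 - \left(1925 + 248 \left(-2 + 3844\right)\right) = 11 - \left(1925 + 952816\right) = 11 - 954741 = -954730$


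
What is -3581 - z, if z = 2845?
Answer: -6426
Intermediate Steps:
-3581 - z = -3581 - 1*2845 = -3581 - 2845 = -6426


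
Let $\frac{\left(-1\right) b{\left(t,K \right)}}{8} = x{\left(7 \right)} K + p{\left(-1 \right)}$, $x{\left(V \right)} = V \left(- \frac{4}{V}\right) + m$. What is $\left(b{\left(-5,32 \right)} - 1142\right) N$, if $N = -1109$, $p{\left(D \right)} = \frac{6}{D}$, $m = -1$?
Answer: $-206274$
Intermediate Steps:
$x{\left(V \right)} = -5$ ($x{\left(V \right)} = V \left(- \frac{4}{V}\right) - 1 = -4 - 1 = -5$)
$b{\left(t,K \right)} = 48 + 40 K$ ($b{\left(t,K \right)} = - 8 \left(- 5 K + \frac{6}{-1}\right) = - 8 \left(- 5 K + 6 \left(-1\right)\right) = - 8 \left(- 5 K - 6\right) = - 8 \left(-6 - 5 K\right) = 48 + 40 K$)
$\left(b{\left(-5,32 \right)} - 1142\right) N = \left(\left(48 + 40 \cdot 32\right) - 1142\right) \left(-1109\right) = \left(\left(48 + 1280\right) - 1142\right) \left(-1109\right) = \left(1328 - 1142\right) \left(-1109\right) = 186 \left(-1109\right) = -206274$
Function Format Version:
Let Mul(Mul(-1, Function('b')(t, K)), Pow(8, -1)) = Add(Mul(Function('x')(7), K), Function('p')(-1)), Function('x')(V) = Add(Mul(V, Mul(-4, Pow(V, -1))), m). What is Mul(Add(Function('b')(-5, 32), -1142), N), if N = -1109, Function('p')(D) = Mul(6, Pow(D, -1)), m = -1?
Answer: -206274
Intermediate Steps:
Function('x')(V) = -5 (Function('x')(V) = Add(Mul(V, Mul(-4, Pow(V, -1))), -1) = Add(-4, -1) = -5)
Function('b')(t, K) = Add(48, Mul(40, K)) (Function('b')(t, K) = Mul(-8, Add(Mul(-5, K), Mul(6, Pow(-1, -1)))) = Mul(-8, Add(Mul(-5, K), Mul(6, -1))) = Mul(-8, Add(Mul(-5, K), -6)) = Mul(-8, Add(-6, Mul(-5, K))) = Add(48, Mul(40, K)))
Mul(Add(Function('b')(-5, 32), -1142), N) = Mul(Add(Add(48, Mul(40, 32)), -1142), -1109) = Mul(Add(Add(48, 1280), -1142), -1109) = Mul(Add(1328, -1142), -1109) = Mul(186, -1109) = -206274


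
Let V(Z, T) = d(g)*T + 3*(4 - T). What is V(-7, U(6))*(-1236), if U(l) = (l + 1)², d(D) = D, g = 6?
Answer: -196524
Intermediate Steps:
U(l) = (1 + l)²
V(Z, T) = 12 + 3*T (V(Z, T) = 6*T + 3*(4 - T) = 6*T + (12 - 3*T) = 12 + 3*T)
V(-7, U(6))*(-1236) = (12 + 3*(1 + 6)²)*(-1236) = (12 + 3*7²)*(-1236) = (12 + 3*49)*(-1236) = (12 + 147)*(-1236) = 159*(-1236) = -196524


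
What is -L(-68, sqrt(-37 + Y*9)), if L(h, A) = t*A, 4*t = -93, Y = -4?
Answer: 93*I*sqrt(73)/4 ≈ 198.65*I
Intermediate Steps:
t = -93/4 (t = (1/4)*(-93) = -93/4 ≈ -23.250)
L(h, A) = -93*A/4
-L(-68, sqrt(-37 + Y*9)) = -(-93)*sqrt(-37 - 4*9)/4 = -(-93)*sqrt(-37 - 36)/4 = -(-93)*sqrt(-73)/4 = -(-93)*I*sqrt(73)/4 = 93*I*sqrt(73)/4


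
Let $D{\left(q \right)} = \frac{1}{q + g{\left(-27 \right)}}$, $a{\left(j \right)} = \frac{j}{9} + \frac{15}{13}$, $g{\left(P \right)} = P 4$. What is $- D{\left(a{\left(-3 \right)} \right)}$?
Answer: $\frac{39}{4180} \approx 0.0093301$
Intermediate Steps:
$g{\left(P \right)} = 4 P$
$a{\left(j \right)} = \frac{15}{13} + \frac{j}{9}$ ($a{\left(j \right)} = j \frac{1}{9} + 15 \cdot \frac{1}{13} = \frac{j}{9} + \frac{15}{13} = \frac{15}{13} + \frac{j}{9}$)
$D{\left(q \right)} = \frac{1}{-108 + q}$ ($D{\left(q \right)} = \frac{1}{q + 4 \left(-27\right)} = \frac{1}{q - 108} = \frac{1}{-108 + q}$)
$- D{\left(a{\left(-3 \right)} \right)} = - \frac{1}{-108 + \left(\frac{15}{13} + \frac{1}{9} \left(-3\right)\right)} = - \frac{1}{-108 + \left(\frac{15}{13} - \frac{1}{3}\right)} = - \frac{1}{-108 + \frac{32}{39}} = - \frac{1}{- \frac{4180}{39}} = \left(-1\right) \left(- \frac{39}{4180}\right) = \frac{39}{4180}$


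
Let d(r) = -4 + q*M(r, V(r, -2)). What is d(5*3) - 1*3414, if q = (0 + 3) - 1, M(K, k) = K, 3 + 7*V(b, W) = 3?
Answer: -3388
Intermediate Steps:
V(b, W) = 0 (V(b, W) = -3/7 + (1/7)*3 = -3/7 + 3/7 = 0)
q = 2 (q = 3 - 1 = 2)
d(r) = -4 + 2*r
d(5*3) - 1*3414 = (-4 + 2*(5*3)) - 1*3414 = (-4 + 2*15) - 3414 = (-4 + 30) - 3414 = 26 - 3414 = -3388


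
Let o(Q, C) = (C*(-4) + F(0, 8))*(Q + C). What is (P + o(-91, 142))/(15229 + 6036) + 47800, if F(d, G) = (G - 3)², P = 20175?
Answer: 1016459482/21265 ≈ 47800.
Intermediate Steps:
F(d, G) = (-3 + G)²
o(Q, C) = (25 - 4*C)*(C + Q) (o(Q, C) = (C*(-4) + (-3 + 8)²)*(Q + C) = (-4*C + 5²)*(C + Q) = (-4*C + 25)*(C + Q) = (25 - 4*C)*(C + Q))
(P + o(-91, 142))/(15229 + 6036) + 47800 = (20175 + (-4*142² + 25*142 + 25*(-91) - 4*142*(-91)))/(15229 + 6036) + 47800 = (20175 + (-4*20164 + 3550 - 2275 + 51688))/21265 + 47800 = (20175 + (-80656 + 3550 - 2275 + 51688))*(1/21265) + 47800 = (20175 - 27693)*(1/21265) + 47800 = -7518*1/21265 + 47800 = -7518/21265 + 47800 = 1016459482/21265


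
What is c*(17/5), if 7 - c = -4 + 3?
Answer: 136/5 ≈ 27.200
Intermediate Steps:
c = 8 (c = 7 - (-4 + 3) = 7 - 1*(-1) = 7 + 1 = 8)
c*(17/5) = 8*(17/5) = 136/5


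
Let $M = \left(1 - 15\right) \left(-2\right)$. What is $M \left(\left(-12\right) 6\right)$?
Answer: $-2016$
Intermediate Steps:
$M = 28$ ($M = \left(1 - 15\right) \left(-2\right) = \left(-14\right) \left(-2\right) = 28$)
$M \left(\left(-12\right) 6\right) = 28 \left(\left(-12\right) 6\right) = 28 \left(-72\right) = -2016$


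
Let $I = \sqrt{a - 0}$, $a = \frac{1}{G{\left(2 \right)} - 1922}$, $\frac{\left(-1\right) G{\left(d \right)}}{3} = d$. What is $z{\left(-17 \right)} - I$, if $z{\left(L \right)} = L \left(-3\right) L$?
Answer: $-867 - \frac{i \sqrt{482}}{964} \approx -867.0 - 0.022774 i$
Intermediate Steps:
$G{\left(d \right)} = - 3 d$
$z{\left(L \right)} = - 3 L^{2}$ ($z{\left(L \right)} = - 3 L L = - 3 L^{2}$)
$a = - \frac{1}{1928}$ ($a = \frac{1}{\left(-3\right) 2 - 1922} = \frac{1}{-6 - 1922} = \frac{1}{-1928} = - \frac{1}{1928} \approx -0.00051867$)
$I = \frac{i \sqrt{482}}{964}$ ($I = \sqrt{- \frac{1}{1928} - 0} = \sqrt{- \frac{1}{1928} + 0} = \sqrt{- \frac{1}{1928}} = \frac{i \sqrt{482}}{964} \approx 0.022774 i$)
$z{\left(-17 \right)} - I = - 3 \left(-17\right)^{2} - \frac{i \sqrt{482}}{964} = \left(-3\right) 289 - \frac{i \sqrt{482}}{964} = -867 - \frac{i \sqrt{482}}{964}$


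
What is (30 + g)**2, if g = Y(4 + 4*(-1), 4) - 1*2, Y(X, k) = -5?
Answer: 529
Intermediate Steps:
g = -7 (g = -5 - 1*2 = -5 - 2 = -7)
(30 + g)**2 = (30 - 7)**2 = 23**2 = 529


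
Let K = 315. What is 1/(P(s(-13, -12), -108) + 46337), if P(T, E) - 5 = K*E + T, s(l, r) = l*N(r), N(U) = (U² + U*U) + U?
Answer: 1/8734 ≈ 0.00011450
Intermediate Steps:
N(U) = U + 2*U² (N(U) = (U² + U²) + U = 2*U² + U = U + 2*U²)
s(l, r) = l*r*(1 + 2*r) (s(l, r) = l*(r*(1 + 2*r)) = l*r*(1 + 2*r))
P(T, E) = 5 + T + 315*E (P(T, E) = 5 + (315*E + T) = 5 + (T + 315*E) = 5 + T + 315*E)
1/(P(s(-13, -12), -108) + 46337) = 1/((5 - 13*(-12)*(1 + 2*(-12)) + 315*(-108)) + 46337) = 1/((5 - 13*(-12)*(1 - 24) - 34020) + 46337) = 1/((5 - 13*(-12)*(-23) - 34020) + 46337) = 1/((5 - 3588 - 34020) + 46337) = 1/(-37603 + 46337) = 1/8734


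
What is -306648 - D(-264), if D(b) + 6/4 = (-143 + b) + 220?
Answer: -612919/2 ≈ -3.0646e+5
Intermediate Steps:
D(b) = 151/2 + b (D(b) = -3/2 + ((-143 + b) + 220) = -3/2 + (77 + b) = 151/2 + b)
-306648 - D(-264) = -306648 - (151/2 - 264) = -306648 - 1*(-377/2) = -306648 + 377/2 = -612919/2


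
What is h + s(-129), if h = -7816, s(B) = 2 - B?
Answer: -7685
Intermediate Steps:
h + s(-129) = -7816 + (2 - 1*(-129)) = -7816 + (2 + 129) = -7816 + 131 = -7685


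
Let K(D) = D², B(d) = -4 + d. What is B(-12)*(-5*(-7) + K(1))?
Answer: -576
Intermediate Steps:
B(-12)*(-5*(-7) + K(1)) = (-4 - 12)*(-5*(-7) + 1²) = -16*(35 + 1) = -16*36 = -576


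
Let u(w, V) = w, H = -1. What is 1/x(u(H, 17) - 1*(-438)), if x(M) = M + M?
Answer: 1/874 ≈ 0.0011442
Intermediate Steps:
x(M) = 2*M
1/x(u(H, 17) - 1*(-438)) = 1/(2*(-1 - 1*(-438))) = 1/(2*(-1 + 438)) = 1/(2*437) = 1/874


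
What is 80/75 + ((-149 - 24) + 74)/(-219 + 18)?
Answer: 1567/1005 ≈ 1.5592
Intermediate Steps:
80/75 + ((-149 - 24) + 74)/(-219 + 18) = 80*(1/75) + (-173 + 74)/(-201) = 16/15 - 99*(-1/201) = 16/15 + 33/67 = 1567/1005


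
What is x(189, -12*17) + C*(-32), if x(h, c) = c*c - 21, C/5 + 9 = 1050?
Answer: -124965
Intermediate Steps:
C = 5205 (C = -45 + 5*1050 = -45 + 5250 = 5205)
x(h, c) = -21 + c**2 (x(h, c) = c**2 - 21 = -21 + c**2)
x(189, -12*17) + C*(-32) = (-21 + (-12*17)**2) + 5205*(-32) = (-21 + (-204)**2) - 166560 = (-21 + 41616) - 166560 = 41595 - 166560 = -124965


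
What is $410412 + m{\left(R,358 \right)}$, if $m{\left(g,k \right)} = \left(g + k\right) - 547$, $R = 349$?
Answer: $410572$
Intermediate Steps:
$m{\left(g,k \right)} = -547 + g + k$
$410412 + m{\left(R,358 \right)} = 410412 + \left(-547 + 349 + 358\right) = 410412 + 160 = 410572$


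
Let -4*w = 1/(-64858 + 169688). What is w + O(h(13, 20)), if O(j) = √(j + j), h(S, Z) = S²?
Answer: -1/419320 + 13*√2 ≈ 18.385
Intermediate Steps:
w = -1/419320 (w = -1/(4*(-64858 + 169688)) = -¼/104830 = -¼*1/104830 = -1/419320 ≈ -2.3848e-6)
O(j) = √2*√j (O(j) = √(2*j) = √2*√j)
w + O(h(13, 20)) = -1/419320 + √2*√(13²) = -1/419320 + √2*√169 = -1/419320 + √2*13 = -1/419320 + 13*√2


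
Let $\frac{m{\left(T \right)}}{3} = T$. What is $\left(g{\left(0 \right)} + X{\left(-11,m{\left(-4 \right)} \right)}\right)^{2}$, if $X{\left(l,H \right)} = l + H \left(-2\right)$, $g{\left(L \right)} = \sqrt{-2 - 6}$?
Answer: $161 + 52 i \sqrt{2} \approx 161.0 + 73.539 i$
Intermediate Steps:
$m{\left(T \right)} = 3 T$
$g{\left(L \right)} = 2 i \sqrt{2}$ ($g{\left(L \right)} = \sqrt{-8} = 2 i \sqrt{2}$)
$X{\left(l,H \right)} = l - 2 H$
$\left(g{\left(0 \right)} + X{\left(-11,m{\left(-4 \right)} \right)}\right)^{2} = \left(2 i \sqrt{2} - \left(11 + 2 \cdot 3 \left(-4\right)\right)\right)^{2} = \left(2 i \sqrt{2} - -13\right)^{2} = \left(2 i \sqrt{2} + \left(-11 + 24\right)\right)^{2} = \left(2 i \sqrt{2} + 13\right)^{2} = \left(13 + 2 i \sqrt{2}\right)^{2}$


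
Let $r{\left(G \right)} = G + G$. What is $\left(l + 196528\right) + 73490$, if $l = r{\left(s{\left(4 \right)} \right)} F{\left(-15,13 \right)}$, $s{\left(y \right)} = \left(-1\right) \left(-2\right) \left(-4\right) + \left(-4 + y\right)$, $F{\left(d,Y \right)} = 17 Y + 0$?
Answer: $266482$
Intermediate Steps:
$F{\left(d,Y \right)} = 17 Y$
$s{\left(y \right)} = -12 + y$ ($s{\left(y \right)} = 2 \left(-4\right) + \left(-4 + y\right) = -8 + \left(-4 + y\right) = -12 + y$)
$r{\left(G \right)} = 2 G$
$l = -3536$ ($l = 2 \left(-12 + 4\right) 17 \cdot 13 = 2 \left(-8\right) 221 = \left(-16\right) 221 = -3536$)
$\left(l + 196528\right) + 73490 = \left(-3536 + 196528\right) + 73490 = 192992 + 73490 = 266482$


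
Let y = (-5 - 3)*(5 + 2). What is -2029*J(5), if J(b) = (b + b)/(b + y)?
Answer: 20290/51 ≈ 397.84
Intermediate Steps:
y = -56 (y = -8*7 = -56)
J(b) = 2*b/(-56 + b) (J(b) = (b + b)/(b - 56) = (2*b)/(-56 + b) = 2*b/(-56 + b))
-2029*J(5) = -4058*5/(-56 + 5) = -4058*5/(-51) = -4058*5*(-1)/51 = -2029*(-10/51) = 20290/51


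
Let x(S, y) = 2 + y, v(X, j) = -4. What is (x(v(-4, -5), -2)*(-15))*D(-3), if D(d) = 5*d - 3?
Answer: 0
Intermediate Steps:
D(d) = -3 + 5*d
(x(v(-4, -5), -2)*(-15))*D(-3) = ((2 - 2)*(-15))*(-3 + 5*(-3)) = (0*(-15))*(-3 - 15) = 0*(-18) = 0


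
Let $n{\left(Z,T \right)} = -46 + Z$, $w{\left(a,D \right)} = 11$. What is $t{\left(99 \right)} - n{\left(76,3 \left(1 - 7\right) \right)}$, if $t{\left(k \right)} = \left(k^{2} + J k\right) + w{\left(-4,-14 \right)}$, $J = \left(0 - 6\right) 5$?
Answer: $6812$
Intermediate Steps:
$J = -30$ ($J = \left(-6\right) 5 = -30$)
$t{\left(k \right)} = 11 + k^{2} - 30 k$ ($t{\left(k \right)} = \left(k^{2} - 30 k\right) + 11 = 11 + k^{2} - 30 k$)
$t{\left(99 \right)} - n{\left(76,3 \left(1 - 7\right) \right)} = \left(11 + 99^{2} - 2970\right) - \left(-46 + 76\right) = \left(11 + 9801 - 2970\right) - 30 = 6842 - 30 = 6812$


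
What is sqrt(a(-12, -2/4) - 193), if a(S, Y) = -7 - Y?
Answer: I*sqrt(798)/2 ≈ 14.124*I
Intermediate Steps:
sqrt(a(-12, -2/4) - 193) = sqrt((-7 - (-2)/4) - 193) = sqrt((-7 - 1*(-1/2)) - 193) = sqrt((-7 + 1/2) - 193) = sqrt(-13/2 - 193) = sqrt(-399/2) = I*sqrt(798)/2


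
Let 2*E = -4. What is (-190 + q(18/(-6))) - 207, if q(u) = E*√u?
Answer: -397 - 2*I*√3 ≈ -397.0 - 3.4641*I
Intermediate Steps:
E = -2 (E = (½)*(-4) = -2)
q(u) = -2*√u
(-190 + q(18/(-6))) - 207 = (-190 - 2*3*√2*(I*√6/6)) - 207 = (-190 - 2*I*√3) - 207 = -397 - 2*I*√3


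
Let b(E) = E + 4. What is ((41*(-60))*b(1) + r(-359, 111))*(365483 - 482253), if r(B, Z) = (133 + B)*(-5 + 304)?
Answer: 9326886980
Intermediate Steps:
b(E) = 4 + E
r(B, Z) = 39767 + 299*B (r(B, Z) = (133 + B)*299 = 39767 + 299*B)
((41*(-60))*b(1) + r(-359, 111))*(365483 - 482253) = ((41*(-60))*(4 + 1) + (39767 + 299*(-359)))*(365483 - 482253) = (-2460*5 + (39767 - 107341))*(-116770) = (-12300 - 67574)*(-116770) = -79874*(-116770) = 9326886980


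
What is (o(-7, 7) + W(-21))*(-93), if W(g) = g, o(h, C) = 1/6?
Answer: 3875/2 ≈ 1937.5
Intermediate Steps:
o(h, C) = ⅙
(o(-7, 7) + W(-21))*(-93) = (⅙ - 21)*(-93) = -125/6*(-93) = 3875/2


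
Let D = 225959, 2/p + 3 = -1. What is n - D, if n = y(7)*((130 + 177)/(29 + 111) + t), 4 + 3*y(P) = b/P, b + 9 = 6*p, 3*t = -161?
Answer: -99604681/441 ≈ -2.2586e+5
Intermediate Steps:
t = -161/3 (t = (1/3)*(-161) = -161/3 ≈ -53.667)
p = -1/2 (p = 2/(-3 - 1) = 2/(-4) = 2*(-1/4) = -1/2 ≈ -0.50000)
b = -12 (b = -9 + 6*(-1/2) = -9 - 3 = -12)
y(P) = -4/3 - 4/P (y(P) = -4/3 + (-12/P)/3 = -4/3 - 4/P)
n = 43238/441 (n = (-4/3 - 4/7)*((130 + 177)/(29 + 111) - 161/3) = (-4/3 - 4*1/7)*(307/140 - 161/3) = (-4/3 - 4/7)*(307*(1/140) - 161/3) = -40*(307/140 - 161/3)/21 = -40/21*(-21619/420) = 43238/441 ≈ 98.045)
n - D = 43238/441 - 1*225959 = 43238/441 - 225959 = -99604681/441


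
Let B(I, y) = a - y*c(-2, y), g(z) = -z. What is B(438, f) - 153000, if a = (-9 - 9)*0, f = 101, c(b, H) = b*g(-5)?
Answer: -151990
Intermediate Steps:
c(b, H) = 5*b (c(b, H) = b*(-1*(-5)) = b*5 = 5*b)
a = 0 (a = -18*0 = 0)
B(I, y) = 10*y (B(I, y) = 0 - y*5*(-2) = 0 - y*(-10) = 0 - (-10)*y = 0 + 10*y = 10*y)
B(438, f) - 153000 = 10*101 - 153000 = 1010 - 153000 = -151990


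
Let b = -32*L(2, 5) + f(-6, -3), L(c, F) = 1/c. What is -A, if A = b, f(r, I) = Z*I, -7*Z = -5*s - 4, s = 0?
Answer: 124/7 ≈ 17.714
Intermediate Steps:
Z = 4/7 (Z = -(-5*0 - 4)/7 = -(0 - 4)/7 = -⅐*(-4) = 4/7 ≈ 0.57143)
f(r, I) = 4*I/7
b = -124/7 (b = -32/2 + (4/7)*(-3) = -32*½ - 12/7 = -16 - 12/7 = -124/7 ≈ -17.714)
A = -124/7 ≈ -17.714
-A = -1*(-124/7) = 124/7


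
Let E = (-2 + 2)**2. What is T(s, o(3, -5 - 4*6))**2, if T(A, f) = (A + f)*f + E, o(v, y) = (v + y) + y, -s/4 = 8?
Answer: 22896225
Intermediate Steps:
s = -32 (s = -4*8 = -32)
E = 0 (E = 0**2 = 0)
o(v, y) = v + 2*y
T(A, f) = f*(A + f) (T(A, f) = (A + f)*f + 0 = f*(A + f) + 0 = f*(A + f))
T(s, o(3, -5 - 4*6))**2 = ((3 + 2*(-5 - 4*6))*(-32 + (3 + 2*(-5 - 4*6))))**2 = ((3 + 2*(-5 - 24))*(-32 + (3 + 2*(-5 - 24))))**2 = ((3 + 2*(-29))*(-32 + (3 + 2*(-29))))**2 = ((3 - 58)*(-32 + (3 - 58)))**2 = (-55*(-32 - 55))**2 = (-55*(-87))**2 = 4785**2 = 22896225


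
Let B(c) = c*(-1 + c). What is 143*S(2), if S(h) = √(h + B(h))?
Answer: 286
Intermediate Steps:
S(h) = √(h + h*(-1 + h))
143*S(2) = 143*√(2²) = 143*√4 = 143*2 = 286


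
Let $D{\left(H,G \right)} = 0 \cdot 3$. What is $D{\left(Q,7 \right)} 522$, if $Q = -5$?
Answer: $0$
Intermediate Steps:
$D{\left(H,G \right)} = 0$
$D{\left(Q,7 \right)} 522 = 0 \cdot 522 = 0$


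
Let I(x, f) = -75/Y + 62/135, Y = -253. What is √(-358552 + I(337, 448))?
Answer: I*√46474775857455/11385 ≈ 598.79*I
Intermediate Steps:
I(x, f) = 25811/34155 (I(x, f) = -75/(-253) + 62/135 = -75*(-1/253) + 62*(1/135) = 75/253 + 62/135 = 25811/34155)
√(-358552 + I(337, 448)) = √(-358552 + 25811/34155) = √(-12246317749/34155) = I*√46474775857455/11385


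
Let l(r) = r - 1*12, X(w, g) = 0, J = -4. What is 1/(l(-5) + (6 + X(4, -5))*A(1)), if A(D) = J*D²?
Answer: -1/41 ≈ -0.024390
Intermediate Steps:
A(D) = -4*D²
l(r) = -12 + r (l(r) = r - 12 = -12 + r)
1/(l(-5) + (6 + X(4, -5))*A(1)) = 1/((-12 - 5) + (6 + 0)*(-4*1²)) = 1/(-17 + 6*(-4*1)) = 1/(-17 + 6*(-4)) = 1/(-17 - 24) = 1/(-41) = -1/41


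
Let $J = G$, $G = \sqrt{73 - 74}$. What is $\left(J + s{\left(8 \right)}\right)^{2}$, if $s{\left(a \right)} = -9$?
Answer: $\left(9 - i\right)^{2} \approx 80.0 - 18.0 i$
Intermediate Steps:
$G = i$ ($G = \sqrt{-1} = i \approx 1.0 i$)
$J = i \approx 1.0 i$
$\left(J + s{\left(8 \right)}\right)^{2} = \left(i - 9\right)^{2} = \left(-9 + i\right)^{2}$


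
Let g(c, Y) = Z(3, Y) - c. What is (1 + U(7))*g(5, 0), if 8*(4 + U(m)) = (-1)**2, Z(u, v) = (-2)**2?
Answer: 23/8 ≈ 2.8750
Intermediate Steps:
Z(u, v) = 4
U(m) = -31/8 (U(m) = -4 + (1/8)*(-1)**2 = -4 + (1/8)*1 = -4 + 1/8 = -31/8)
g(c, Y) = 4 - c
(1 + U(7))*g(5, 0) = (1 - 31/8)*(4 - 1*5) = -23*(4 - 5)/8 = -23/8*(-1) = 23/8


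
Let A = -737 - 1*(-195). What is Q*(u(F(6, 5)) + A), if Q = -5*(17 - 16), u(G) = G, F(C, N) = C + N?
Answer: 2655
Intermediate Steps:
A = -542 (A = -737 + 195 = -542)
Q = -5 (Q = -5*1 = -5)
Q*(u(F(6, 5)) + A) = -5*((6 + 5) - 542) = -5*(11 - 542) = -5*(-531) = 2655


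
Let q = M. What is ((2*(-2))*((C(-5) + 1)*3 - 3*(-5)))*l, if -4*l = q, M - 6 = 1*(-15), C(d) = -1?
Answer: -135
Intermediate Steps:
M = -9 (M = 6 + 1*(-15) = 6 - 15 = -9)
q = -9
l = 9/4 (l = -¼*(-9) = 9/4 ≈ 2.2500)
((2*(-2))*((C(-5) + 1)*3 - 3*(-5)))*l = ((2*(-2))*((-1 + 1)*3 - 3*(-5)))*(9/4) = -4*(0*3 + 15)*(9/4) = -4*(0 + 15)*(9/4) = -4*15*(9/4) = -60*9/4 = -135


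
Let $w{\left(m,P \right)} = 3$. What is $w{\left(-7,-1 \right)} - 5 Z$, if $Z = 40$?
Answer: $-197$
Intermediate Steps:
$w{\left(-7,-1 \right)} - 5 Z = 3 - 200 = -197$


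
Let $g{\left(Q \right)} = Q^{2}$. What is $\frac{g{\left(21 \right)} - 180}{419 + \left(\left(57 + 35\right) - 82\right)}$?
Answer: $\frac{87}{143} \approx 0.60839$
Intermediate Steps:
$\frac{g{\left(21 \right)} - 180}{419 + \left(\left(57 + 35\right) - 82\right)} = \frac{21^{2} - 180}{419 + \left(\left(57 + 35\right) - 82\right)} = \frac{441 - 180}{419 + \left(92 - 82\right)} = \frac{261}{419 + 10} = \frac{261}{429} = 261 \cdot \frac{1}{429} = \frac{87}{143}$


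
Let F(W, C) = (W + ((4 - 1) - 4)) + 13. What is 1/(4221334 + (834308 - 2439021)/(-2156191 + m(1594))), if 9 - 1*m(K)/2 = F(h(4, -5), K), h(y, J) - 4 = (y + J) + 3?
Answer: 196019/827461815229 ≈ 2.3689e-7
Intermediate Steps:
h(y, J) = 7 + J + y (h(y, J) = 4 + ((y + J) + 3) = 4 + ((J + y) + 3) = 4 + (3 + J + y) = 7 + J + y)
F(W, C) = 12 + W (F(W, C) = (W + (3 - 4)) + 13 = (W - 1) + 13 = (-1 + W) + 13 = 12 + W)
m(K) = -18 (m(K) = 18 - 2*(12 + (7 - 5 + 4)) = 18 - 2*(12 + 6) = 18 - 2*18 = 18 - 36 = -18)
1/(4221334 + (834308 - 2439021)/(-2156191 + m(1594))) = 1/(4221334 + (834308 - 2439021)/(-2156191 - 18)) = 1/(4221334 - 1604713/(-2156209)) = 1/(4221334 - 1604713*(-1/2156209)) = 1/(4221334 + 145883/196019) = 1/(827461815229/196019) = 196019/827461815229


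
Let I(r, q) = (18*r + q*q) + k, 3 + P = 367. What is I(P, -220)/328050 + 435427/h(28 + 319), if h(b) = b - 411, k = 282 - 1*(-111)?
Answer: -14283828527/2099520 ≈ -6803.4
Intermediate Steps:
k = 393 (k = 282 + 111 = 393)
h(b) = -411 + b
P = 364 (P = -3 + 367 = 364)
I(r, q) = 393 + q² + 18*r (I(r, q) = (18*r + q*q) + 393 = (18*r + q²) + 393 = (q² + 18*r) + 393 = 393 + q² + 18*r)
I(P, -220)/328050 + 435427/h(28 + 319) = (393 + (-220)² + 18*364)/328050 + 435427/(-411 + (28 + 319)) = (393 + 48400 + 6552)*(1/328050) + 435427/(-411 + 347) = 55345*(1/328050) + 435427/(-64) = 11069/65610 + 435427*(-1/64) = 11069/65610 - 435427/64 = -14283828527/2099520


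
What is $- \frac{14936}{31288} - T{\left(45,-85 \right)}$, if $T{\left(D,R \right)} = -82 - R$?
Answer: $- \frac{13600}{3911} \approx -3.4774$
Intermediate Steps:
$- \frac{14936}{31288} - T{\left(45,-85 \right)} = - \frac{14936}{31288} - \left(-82 - -85\right) = \left(-14936\right) \frac{1}{31288} - \left(-82 + 85\right) = - \frac{1867}{3911} - 3 = - \frac{13600}{3911}$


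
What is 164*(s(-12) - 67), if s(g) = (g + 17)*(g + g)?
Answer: -30668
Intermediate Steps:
s(g) = 2*g*(17 + g) (s(g) = (17 + g)*(2*g) = 2*g*(17 + g))
164*(s(-12) - 67) = 164*(2*(-12)*(17 - 12) - 67) = 164*(2*(-12)*5 - 67) = 164*(-120 - 67) = 164*(-187) = -30668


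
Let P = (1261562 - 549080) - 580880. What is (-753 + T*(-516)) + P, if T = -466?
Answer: 371305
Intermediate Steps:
P = 131602 (P = 712482 - 580880 = 131602)
(-753 + T*(-516)) + P = (-753 - 466*(-516)) + 131602 = (-753 + 240456) + 131602 = 239703 + 131602 = 371305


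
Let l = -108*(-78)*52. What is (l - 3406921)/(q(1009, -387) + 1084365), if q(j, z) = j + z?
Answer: -2968873/1084987 ≈ -2.7363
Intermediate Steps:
l = 438048 (l = 8424*52 = 438048)
(l - 3406921)/(q(1009, -387) + 1084365) = (438048 - 3406921)/((1009 - 387) + 1084365) = -2968873/(622 + 1084365) = -2968873/1084987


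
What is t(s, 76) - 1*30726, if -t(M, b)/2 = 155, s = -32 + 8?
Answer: -31036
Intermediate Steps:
s = -24
t(M, b) = -310 (t(M, b) = -2*155 = -310)
t(s, 76) - 1*30726 = -310 - 1*30726 = -310 - 30726 = -31036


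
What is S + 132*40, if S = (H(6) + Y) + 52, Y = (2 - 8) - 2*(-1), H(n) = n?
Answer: 5334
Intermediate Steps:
Y = -4 (Y = -6 + 2 = -4)
S = 54 (S = (6 - 4) + 52 = 2 + 52 = 54)
S + 132*40 = 54 + 132*40 = 54 + 5280 = 5334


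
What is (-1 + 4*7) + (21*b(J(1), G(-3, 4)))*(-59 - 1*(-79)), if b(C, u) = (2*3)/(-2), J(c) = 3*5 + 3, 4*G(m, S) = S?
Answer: -1233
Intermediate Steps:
G(m, S) = S/4
J(c) = 18 (J(c) = 15 + 3 = 18)
b(C, u) = -3 (b(C, u) = 6*(-½) = -3)
(-1 + 4*7) + (21*b(J(1), G(-3, 4)))*(-59 - 1*(-79)) = (-1 + 4*7) + (21*(-3))*(-59 - 1*(-79)) = (-1 + 28) - 63*(-59 + 79) = 27 - 63*20 = 27 - 1260 = -1233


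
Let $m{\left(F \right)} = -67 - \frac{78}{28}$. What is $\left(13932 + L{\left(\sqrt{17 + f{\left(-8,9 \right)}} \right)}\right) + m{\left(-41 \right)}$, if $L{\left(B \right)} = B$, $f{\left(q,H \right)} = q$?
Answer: $\frac{194113}{14} \approx 13865.0$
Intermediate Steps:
$m{\left(F \right)} = - \frac{977}{14}$ ($m{\left(F \right)} = -67 - \frac{39}{14} = - \frac{977}{14}$)
$\left(13932 + L{\left(\sqrt{17 + f{\left(-8,9 \right)}} \right)}\right) + m{\left(-41 \right)} = \left(13932 + \sqrt{17 - 8}\right) - \frac{977}{14} = \left(13932 + \sqrt{9}\right) - \frac{977}{14} = \left(13932 + 3\right) - \frac{977}{14} = 13935 - \frac{977}{14} = \frac{194113}{14}$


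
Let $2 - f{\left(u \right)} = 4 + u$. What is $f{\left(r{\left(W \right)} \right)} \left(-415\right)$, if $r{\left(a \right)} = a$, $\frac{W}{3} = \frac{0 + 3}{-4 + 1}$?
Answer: $-415$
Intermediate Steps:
$W = -3$ ($W = 3 \frac{0 + 3}{-4 + 1} = 3 \frac{3}{-3} = 3 \cdot 3 \left(- \frac{1}{3}\right) = 3 \left(-1\right) = -3$)
$f{\left(u \right)} = -2 - u$ ($f{\left(u \right)} = 2 - \left(4 + u\right) = -2 - u$)
$f{\left(r{\left(W \right)} \right)} \left(-415\right) = \left(-2 - -3\right) \left(-415\right) = \left(-2 + 3\right) \left(-415\right) = 1 \left(-415\right) = -415$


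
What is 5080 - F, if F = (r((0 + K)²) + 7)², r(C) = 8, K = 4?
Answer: 4855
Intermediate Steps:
F = 225 (F = (8 + 7)² = 15² = 225)
5080 - F = 5080 - 1*225 = 5080 - 225 = 4855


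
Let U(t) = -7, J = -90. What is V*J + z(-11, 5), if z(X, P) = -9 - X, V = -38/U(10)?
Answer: -3406/7 ≈ -486.57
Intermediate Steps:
V = 38/7 (V = -38/(-7) = -38*(-⅐) = 38/7 ≈ 5.4286)
V*J + z(-11, 5) = (38/7)*(-90) + (-9 - 1*(-11)) = -3420/7 + (-9 + 11) = -3420/7 + 2 = -3406/7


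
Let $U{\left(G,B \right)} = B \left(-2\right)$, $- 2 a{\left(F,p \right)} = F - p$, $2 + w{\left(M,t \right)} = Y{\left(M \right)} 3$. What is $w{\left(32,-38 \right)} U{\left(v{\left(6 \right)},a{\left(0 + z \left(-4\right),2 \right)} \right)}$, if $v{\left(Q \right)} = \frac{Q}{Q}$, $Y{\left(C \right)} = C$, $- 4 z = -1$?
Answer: $-282$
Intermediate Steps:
$z = \frac{1}{4}$ ($z = \left(- \frac{1}{4}\right) \left(-1\right) = \frac{1}{4} \approx 0.25$)
$v{\left(Q \right)} = 1$
$w{\left(M,t \right)} = -2 + 3 M$ ($w{\left(M,t \right)} = -2 + M 3 = -2 + 3 M$)
$a{\left(F,p \right)} = \frac{p}{2} - \frac{F}{2}$ ($a{\left(F,p \right)} = - \frac{F - p}{2} = \frac{p}{2} - \frac{F}{2}$)
$U{\left(G,B \right)} = - 2 B$
$w{\left(32,-38 \right)} U{\left(v{\left(6 \right)},a{\left(0 + z \left(-4\right),2 \right)} \right)} = \left(-2 + 3 \cdot 32\right) \left(- 2 \left(\frac{1}{2} \cdot 2 - \frac{0 + \frac{1}{4} \left(-4\right)}{2}\right)\right) = \left(-2 + 96\right) \left(- 2 \left(1 - \frac{0 - 1}{2}\right)\right) = 94 \left(- 2 \left(1 - - \frac{1}{2}\right)\right) = 94 \left(- 2 \left(1 + \frac{1}{2}\right)\right) = 94 \left(\left(-2\right) \frac{3}{2}\right) = 94 \left(-3\right) = -282$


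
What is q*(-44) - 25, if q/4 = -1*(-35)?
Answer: -6185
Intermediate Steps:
q = 140 (q = 4*(-1*(-35)) = 4*35 = 140)
q*(-44) - 25 = 140*(-44) - 25 = -6160 - 25 = -6185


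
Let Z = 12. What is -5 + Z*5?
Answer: 55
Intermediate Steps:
-5 + Z*5 = -5 + 12*5 = -5 + 60 = 55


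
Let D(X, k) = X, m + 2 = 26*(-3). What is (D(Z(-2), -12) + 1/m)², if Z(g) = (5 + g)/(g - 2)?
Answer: 3721/6400 ≈ 0.58141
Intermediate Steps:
m = -80 (m = -2 + 26*(-3) = -2 - 78 = -80)
Z(g) = (5 + g)/(-2 + g)
(D(Z(-2), -12) + 1/m)² = ((5 - 2)/(-2 - 2) + 1/(-80))² = (3/(-4) - 1/80)² = (-¼*3 - 1/80)² = (-¾ - 1/80)² = (-61/80)² = 3721/6400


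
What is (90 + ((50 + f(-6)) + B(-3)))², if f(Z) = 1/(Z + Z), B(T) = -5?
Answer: 2621161/144 ≈ 18203.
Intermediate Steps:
f(Z) = 1/(2*Z)
(90 + ((50 + f(-6)) + B(-3)))² = (90 + ((50 + (½)/(-6)) - 5))² = (90 + ((50 + (½)*(-⅙)) - 5))² = (90 + ((50 - 1/12) - 5))² = (90 + (599/12 - 5))² = (90 + 539/12)² = (1619/12)² = 2621161/144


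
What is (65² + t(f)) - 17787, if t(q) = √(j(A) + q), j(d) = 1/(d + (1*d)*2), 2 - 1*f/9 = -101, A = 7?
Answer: -13562 + 2*√102207/21 ≈ -13532.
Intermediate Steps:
f = 927 (f = 18 - 9*(-101) = 18 + 909 = 927)
j(d) = 1/(3*d) (j(d) = 1/(d + d*2) = 1/(d + 2*d) = 1/(3*d))
t(q) = √(1/21 + q) (t(q) = √((⅓)/7 + q) = √((⅓)*(⅐) + q) = √(1/21 + q))
(65² + t(f)) - 17787 = (65² + √(21 + 441*927)/21) - 17787 = (4225 + √(21 + 408807)/21) - 17787 = (4225 + √408828/21) - 17787 = (4225 + (2*√102207)/21) - 17787 = (4225 + 2*√102207/21) - 17787 = -13562 + 2*√102207/21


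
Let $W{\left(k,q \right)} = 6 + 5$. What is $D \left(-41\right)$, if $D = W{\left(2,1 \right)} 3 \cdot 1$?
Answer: $-1353$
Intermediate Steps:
$W{\left(k,q \right)} = 11$
$D = 33$ ($D = 11 \cdot 3 \cdot 1 = 33 \cdot 1 = 33$)
$D \left(-41\right) = 33 \left(-41\right) = -1353$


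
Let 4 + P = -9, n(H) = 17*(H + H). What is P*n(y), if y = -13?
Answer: 5746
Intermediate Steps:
n(H) = 34*H (n(H) = 17*(2*H) = 34*H)
P = -13 (P = -4 - 9 = -13)
P*n(y) = -442*(-13) = -13*(-442) = 5746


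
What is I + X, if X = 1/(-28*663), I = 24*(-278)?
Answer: -123859009/18564 ≈ -6672.0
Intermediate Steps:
I = -6672
X = -1/18564 (X = 1/(-18564) = -1/18564 ≈ -5.3868e-5)
I + X = -6672 - 1/18564 = -123859009/18564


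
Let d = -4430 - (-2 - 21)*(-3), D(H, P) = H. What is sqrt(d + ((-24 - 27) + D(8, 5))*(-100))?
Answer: I*sqrt(199) ≈ 14.107*I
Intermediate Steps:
d = -4499 (d = -4430 - (-23)*(-3) = -4430 - 1*69 = -4430 - 69 = -4499)
sqrt(d + ((-24 - 27) + D(8, 5))*(-100)) = sqrt(-4499 + ((-24 - 27) + 8)*(-100)) = sqrt(-4499 + (-51 + 8)*(-100)) = sqrt(-4499 - 43*(-100)) = sqrt(-4499 + 4300) = sqrt(-199) = I*sqrt(199)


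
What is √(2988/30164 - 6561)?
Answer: 3*I*√41455184546/7541 ≈ 80.999*I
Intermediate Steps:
√(2988/30164 - 6561) = √(2988*(1/30164) - 6561) = √(747/7541 - 6561) = √(-49475754/7541) = 3*I*√41455184546/7541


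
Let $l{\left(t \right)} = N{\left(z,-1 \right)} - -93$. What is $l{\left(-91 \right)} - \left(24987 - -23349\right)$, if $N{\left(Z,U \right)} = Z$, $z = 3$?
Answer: $-48240$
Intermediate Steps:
$l{\left(t \right)} = 96$ ($l{\left(t \right)} = 3 - -93 = 3 + 93 = 96$)
$l{\left(-91 \right)} - \left(24987 - -23349\right) = 96 - \left(24987 - -23349\right) = 96 - \left(24987 + 23349\right) = 96 - 48336 = -48240$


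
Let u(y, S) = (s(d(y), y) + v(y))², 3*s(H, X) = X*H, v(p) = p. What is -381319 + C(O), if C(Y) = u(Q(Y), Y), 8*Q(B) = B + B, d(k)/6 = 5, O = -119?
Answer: -4387623/16 ≈ -2.7423e+5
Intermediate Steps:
d(k) = 30 (d(k) = 6*5 = 30)
s(H, X) = H*X/3 (s(H, X) = (X*H)/3 = (H*X)/3 = H*X/3)
Q(B) = B/4 (Q(B) = (B + B)/8 = (2*B)/8 = B/4)
u(y, S) = 121*y² (u(y, S) = ((⅓)*30*y + y)² = (10*y + y)² = (11*y)² = 121*y²)
C(Y) = 121*Y²/16 (C(Y) = 121*(Y/4)² = 121*(Y²/16) = 121*Y²/16)
-381319 + C(O) = -381319 + (121/16)*(-119)² = -381319 + (121/16)*14161 = -381319 + 1713481/16 = -4387623/16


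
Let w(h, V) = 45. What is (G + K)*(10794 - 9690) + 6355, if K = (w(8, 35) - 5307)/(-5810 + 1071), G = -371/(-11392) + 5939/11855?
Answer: 326800740684043/40000761640 ≈ 8169.9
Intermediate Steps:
G = 72055293/135052160 (G = -371*(-1/11392) + 5939*(1/11855) = 371/11392 + 5939/11855 = 72055293/135052160 ≈ 0.53354)
K = 5262/4739 (K = (45 - 5307)/(-5810 + 1071) = -5262/(-4739) = -5262*(-1/4739) = 5262/4739 ≈ 1.1104)
(G + K)*(10794 - 9690) + 6355 = (72055293/135052160 + 5262/4739)*(10794 - 9690) + 6355 = (1052114499447/640012186240)*1104 + 6355 = 72595900461843/40000761640 + 6355 = 326800740684043/40000761640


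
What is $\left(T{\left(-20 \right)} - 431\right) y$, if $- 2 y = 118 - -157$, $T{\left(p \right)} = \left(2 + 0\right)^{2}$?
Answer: $\frac{117425}{2} \approx 58713.0$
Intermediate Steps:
$T{\left(p \right)} = 4$ ($T{\left(p \right)} = 2^{2} = 4$)
$y = - \frac{275}{2}$ ($y = - \frac{118 - -157}{2} = - \frac{118 + 157}{2} = \left(- \frac{1}{2}\right) 275 = - \frac{275}{2} \approx -137.5$)
$\left(T{\left(-20 \right)} - 431\right) y = \left(4 - 431\right) \left(- \frac{275}{2}\right) = \left(-427\right) \left(- \frac{275}{2}\right) = \frac{117425}{2}$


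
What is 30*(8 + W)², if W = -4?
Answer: 480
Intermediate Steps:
30*(8 + W)² = 30*(8 - 4)² = 30*4² = 30*16 = 480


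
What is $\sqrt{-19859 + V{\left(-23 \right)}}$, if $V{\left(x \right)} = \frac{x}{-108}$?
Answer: $\frac{i \sqrt{6434247}}{18} \approx 140.92 i$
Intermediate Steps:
$V{\left(x \right)} = - \frac{x}{108}$ ($V{\left(x \right)} = x \left(- \frac{1}{108}\right) = - \frac{x}{108}$)
$\sqrt{-19859 + V{\left(-23 \right)}} = \sqrt{-19859 - - \frac{23}{108}} = \sqrt{-19859 + \frac{23}{108}} = \sqrt{- \frac{2144749}{108}} = \frac{i \sqrt{6434247}}{18}$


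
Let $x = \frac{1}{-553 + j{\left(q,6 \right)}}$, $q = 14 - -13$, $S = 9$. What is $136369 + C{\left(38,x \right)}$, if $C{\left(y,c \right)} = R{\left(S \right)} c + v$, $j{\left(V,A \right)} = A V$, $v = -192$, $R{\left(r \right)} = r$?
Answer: $\frac{53245198}{391} \approx 1.3618 \cdot 10^{5}$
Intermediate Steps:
$q = 27$ ($q = 14 + 13 = 27$)
$x = - \frac{1}{391}$ ($x = \frac{1}{-553 + 6 \cdot 27} = \frac{1}{-553 + 162} = \frac{1}{-391} = - \frac{1}{391} \approx -0.0025575$)
$C{\left(y,c \right)} = -192 + 9 c$ ($C{\left(y,c \right)} = 9 c - 192 = -192 + 9 c$)
$136369 + C{\left(38,x \right)} = 136369 + \left(-192 + 9 \left(- \frac{1}{391}\right)\right) = 136369 - \frac{75081}{391} = \frac{53245198}{391}$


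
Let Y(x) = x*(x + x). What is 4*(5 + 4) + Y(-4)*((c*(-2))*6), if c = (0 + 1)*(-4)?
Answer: 1572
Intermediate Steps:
Y(x) = 2*x² (Y(x) = x*(2*x) = 2*x²)
c = -4 (c = 1*(-4) = -4)
4*(5 + 4) + Y(-4)*((c*(-2))*6) = 4*(5 + 4) + (2*(-4)²)*(-4*(-2)*6) = 4*9 + (2*16)*(8*6) = 36 + 32*48 = 36 + 1536 = 1572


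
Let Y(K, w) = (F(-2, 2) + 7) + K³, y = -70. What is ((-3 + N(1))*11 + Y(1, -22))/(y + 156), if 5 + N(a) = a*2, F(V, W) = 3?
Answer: -55/86 ≈ -0.63953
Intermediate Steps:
N(a) = -5 + 2*a (N(a) = -5 + a*2 = -5 + 2*a)
Y(K, w) = 10 + K³ (Y(K, w) = (3 + 7) + K³ = 10 + K³)
((-3 + N(1))*11 + Y(1, -22))/(y + 156) = ((-3 + (-5 + 2*1))*11 + (10 + 1³))/(-70 + 156) = ((-3 + (-5 + 2))*11 + (10 + 1))/86 = ((-3 - 3)*11 + 11)*(1/86) = (-6*11 + 11)*(1/86) = (-66 + 11)*(1/86) = -55*1/86 = -55/86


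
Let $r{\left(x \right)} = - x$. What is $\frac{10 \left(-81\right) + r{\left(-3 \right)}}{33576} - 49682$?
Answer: $- \frac{556041213}{11192} \approx -49682.0$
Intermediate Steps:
$\frac{10 \left(-81\right) + r{\left(-3 \right)}}{33576} - 49682 = \frac{10 \left(-81\right) - -3}{33576} - 49682 = \left(-810 + 3\right) \frac{1}{33576} - 49682 = \left(-807\right) \frac{1}{33576} - 49682 = - \frac{269}{11192} - 49682 = - \frac{556041213}{11192}$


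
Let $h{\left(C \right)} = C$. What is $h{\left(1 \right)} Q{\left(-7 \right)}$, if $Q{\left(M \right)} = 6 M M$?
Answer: $294$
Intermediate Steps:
$Q{\left(M \right)} = 6 M^{2}$
$h{\left(1 \right)} Q{\left(-7 \right)} = 1 \cdot 6 \left(-7\right)^{2} = 1 \cdot 6 \cdot 49 = 1 \cdot 294 = 294$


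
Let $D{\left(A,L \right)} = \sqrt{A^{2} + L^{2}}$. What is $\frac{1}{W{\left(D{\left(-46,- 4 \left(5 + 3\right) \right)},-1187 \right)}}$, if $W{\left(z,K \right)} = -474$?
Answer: $- \frac{1}{474} \approx -0.0021097$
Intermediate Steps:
$\frac{1}{W{\left(D{\left(-46,- 4 \left(5 + 3\right) \right)},-1187 \right)}} = \frac{1}{-474} = - \frac{1}{474}$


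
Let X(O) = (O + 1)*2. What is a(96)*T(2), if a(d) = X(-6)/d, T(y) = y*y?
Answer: -5/12 ≈ -0.41667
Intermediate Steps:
X(O) = 2 + 2*O (X(O) = (1 + O)*2 = 2 + 2*O)
T(y) = y²
a(d) = -10/d (a(d) = (2 + 2*(-6))/d = (2 - 12)/d = -10/d)
a(96)*T(2) = -10/96*2² = -10*1/96*4 = -5/48*4 = -5/12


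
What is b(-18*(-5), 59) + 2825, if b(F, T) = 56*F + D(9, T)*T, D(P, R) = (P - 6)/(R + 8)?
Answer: 527132/67 ≈ 7867.6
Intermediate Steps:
D(P, R) = (-6 + P)/(8 + R)
b(F, T) = 56*F + 3*T/(8 + T) (b(F, T) = 56*F + ((-6 + 9)/(8 + T))*T = 56*F + (3/(8 + T))*T = 56*F + 3*T/(8 + T))
b(-18*(-5), 59) + 2825 = (3*59 + 56*(-18*(-5))*(8 + 59))/(8 + 59) + 2825 = (177 + 56*90*67)/67 + 2825 = (177 + 337680)/67 + 2825 = (1/67)*337857 + 2825 = 337857/67 + 2825 = 527132/67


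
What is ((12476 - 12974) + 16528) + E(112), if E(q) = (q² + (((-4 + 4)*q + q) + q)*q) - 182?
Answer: 53480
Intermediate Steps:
E(q) = -182 + 3*q² (E(q) = (q² + ((0*q + q) + q)*q) - 182 = (q² + ((0 + q) + q)*q) - 182 = (q² + (q + q)*q) - 182 = (q² + (2*q)*q) - 182 = (q² + 2*q²) - 182 = 3*q² - 182 = -182 + 3*q²)
((12476 - 12974) + 16528) + E(112) = ((12476 - 12974) + 16528) + (-182 + 3*112²) = (-498 + 16528) + (-182 + 3*12544) = 16030 + (-182 + 37632) = 16030 + 37450 = 53480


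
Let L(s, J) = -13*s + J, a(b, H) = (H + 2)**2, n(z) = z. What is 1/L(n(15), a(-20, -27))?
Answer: 1/430 ≈ 0.0023256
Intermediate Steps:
a(b, H) = (2 + H)**2
L(s, J) = J - 13*s
1/L(n(15), a(-20, -27)) = 1/((2 - 27)**2 - 13*15) = 1/((-25)**2 - 195) = 1/(625 - 195) = 1/430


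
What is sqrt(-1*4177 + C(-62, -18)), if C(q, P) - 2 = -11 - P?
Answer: 2*I*sqrt(1042) ≈ 64.56*I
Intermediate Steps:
C(q, P) = -9 - P (C(q, P) = 2 + (-11 - P) = -9 - P)
sqrt(-1*4177 + C(-62, -18)) = sqrt(-1*4177 + (-9 - 1*(-18))) = sqrt(-4177 + (-9 + 18)) = sqrt(-4177 + 9) = sqrt(-4168) = 2*I*sqrt(1042)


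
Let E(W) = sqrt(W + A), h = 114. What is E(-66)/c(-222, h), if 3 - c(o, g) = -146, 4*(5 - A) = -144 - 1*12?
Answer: I*sqrt(22)/149 ≈ 0.031479*I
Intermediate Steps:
A = 44 (A = 5 - (-144 - 1*12)/4 = 5 - (-144 - 12)/4 = 5 - 1/4*(-156) = 5 + 39 = 44)
c(o, g) = 149 (c(o, g) = 3 - 1*(-146) = 3 + 146 = 149)
E(W) = sqrt(44 + W) (E(W) = sqrt(W + 44) = sqrt(44 + W))
E(-66)/c(-222, h) = sqrt(44 - 66)/149 = sqrt(-22)*(1/149) = (I*sqrt(22))*(1/149) = I*sqrt(22)/149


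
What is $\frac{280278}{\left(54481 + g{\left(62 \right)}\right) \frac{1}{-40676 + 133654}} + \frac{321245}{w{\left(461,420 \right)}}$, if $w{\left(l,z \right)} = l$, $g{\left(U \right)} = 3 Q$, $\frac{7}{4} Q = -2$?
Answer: $\frac{84217117333703}{175799123} \approx 4.7905 \cdot 10^{5}$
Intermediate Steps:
$Q = - \frac{8}{7}$ ($Q = \frac{4}{7} \left(-2\right) = - \frac{8}{7} \approx -1.1429$)
$g{\left(U \right)} = - \frac{24}{7}$ ($g{\left(U \right)} = 3 \left(- \frac{8}{7}\right) = - \frac{24}{7}$)
$\frac{280278}{\left(54481 + g{\left(62 \right)}\right) \frac{1}{-40676 + 133654}} + \frac{321245}{w{\left(461,420 \right)}} = \frac{280278}{\left(54481 - \frac{24}{7}\right) \frac{1}{-40676 + 133654}} + \frac{321245}{461} = \frac{280278}{\frac{381343}{7} \cdot \frac{1}{92978}} + 321245 \cdot \frac{1}{461} = \frac{280278}{\frac{381343}{7} \cdot \frac{1}{92978}} + \frac{321245}{461} = \frac{280278}{\frac{381343}{650846}} + \frac{321245}{461} = 280278 \cdot \frac{650846}{381343} + \frac{321245}{461} = \frac{182417815188}{381343} + \frac{321245}{461} = \frac{84217117333703}{175799123}$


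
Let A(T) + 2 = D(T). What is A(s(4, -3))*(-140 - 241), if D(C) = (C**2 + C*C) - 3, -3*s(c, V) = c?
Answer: 1651/3 ≈ 550.33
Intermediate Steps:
s(c, V) = -c/3
D(C) = -3 + 2*C**2 (D(C) = (C**2 + C**2) - 3 = 2*C**2 - 3 = -3 + 2*C**2)
A(T) = -5 + 2*T**2 (A(T) = -2 + (-3 + 2*T**2) = -5 + 2*T**2)
A(s(4, -3))*(-140 - 241) = (-5 + 2*(-1/3*4)**2)*(-140 - 241) = (-5 + 2*(-4/3)**2)*(-381) = (-5 + 2*(16/9))*(-381) = (-5 + 32/9)*(-381) = -13/9*(-381) = 1651/3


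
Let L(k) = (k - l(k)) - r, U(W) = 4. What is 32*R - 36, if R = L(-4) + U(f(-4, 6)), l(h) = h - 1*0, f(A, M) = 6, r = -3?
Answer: 188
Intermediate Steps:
l(h) = h (l(h) = h + 0 = h)
L(k) = 3 (L(k) = (k - k) - 1*(-3) = 0 + 3 = 3)
R = 7 (R = 3 + 4 = 7)
32*R - 36 = 32*7 - 36 = 224 - 36 = 188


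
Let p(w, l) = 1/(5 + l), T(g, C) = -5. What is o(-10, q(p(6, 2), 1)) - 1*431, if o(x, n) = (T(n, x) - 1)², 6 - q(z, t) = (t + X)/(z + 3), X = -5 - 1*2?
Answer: -395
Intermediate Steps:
X = -7 (X = -5 - 2 = -7)
q(z, t) = 6 - (-7 + t)/(3 + z) (q(z, t) = 6 - (t - 7)/(z + 3) = 6 - (-7 + t)/(3 + z))
o(x, n) = 36 (o(x, n) = (-5 - 1)² = (-6)² = 36)
o(-10, q(p(6, 2), 1)) - 1*431 = 36 - 1*431 = 36 - 431 = -395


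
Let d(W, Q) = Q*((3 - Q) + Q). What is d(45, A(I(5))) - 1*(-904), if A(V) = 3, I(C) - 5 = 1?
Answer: 913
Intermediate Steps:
I(C) = 6 (I(C) = 5 + 1 = 6)
d(W, Q) = 3*Q (d(W, Q) = Q*3 = 3*Q)
d(45, A(I(5))) - 1*(-904) = 3*3 - 1*(-904) = 9 + 904 = 913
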